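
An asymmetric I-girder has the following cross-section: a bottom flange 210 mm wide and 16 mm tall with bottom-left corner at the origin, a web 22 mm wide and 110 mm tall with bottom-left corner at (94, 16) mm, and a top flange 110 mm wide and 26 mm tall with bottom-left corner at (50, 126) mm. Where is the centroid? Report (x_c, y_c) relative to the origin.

x_c = 105.00 mm, y_c = 69.01 mm

Part | A | x̄ᵢ | ȳᵢ | A·x̄ᵢ | A·ȳᵢ
bottom flange | 3360.00 | 105.00 | 8.00 | 352800.00 | 26880.00
web | 2420.00 | 105.00 | 71.00 | 254100.00 | 171820.00
top flange | 2860.00 | 105.00 | 139.00 | 300300.00 | 397540.00
Σ | 8640.00 |  |  | 907200.00 | 596240.00
x_c = 907200.00 / 8640.00 = 105.00 mm
y_c = 596240.00 / 8640.00 = 69.01 mm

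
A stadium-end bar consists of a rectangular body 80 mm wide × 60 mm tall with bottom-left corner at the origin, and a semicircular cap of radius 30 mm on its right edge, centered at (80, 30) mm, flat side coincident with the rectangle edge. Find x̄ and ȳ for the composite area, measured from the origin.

rectangular body: A = 80 × 60 = 4800.00, centroid at (40.00, 30.00).
semicircular end: A = ½π·30² = 1413.72, centroid at (92.73, 30.00).
ΣA = 6213.72 mm², ΣAx̄ = 323097.34 mm³, ΣAȳ = 186411.50 mm³.
x̄ = 323097.34/6213.72 = 52.00 mm; ȳ = 186411.50/6213.72 = 30.00 mm.

x̄ = 52.00 mm, ȳ = 30.00 mm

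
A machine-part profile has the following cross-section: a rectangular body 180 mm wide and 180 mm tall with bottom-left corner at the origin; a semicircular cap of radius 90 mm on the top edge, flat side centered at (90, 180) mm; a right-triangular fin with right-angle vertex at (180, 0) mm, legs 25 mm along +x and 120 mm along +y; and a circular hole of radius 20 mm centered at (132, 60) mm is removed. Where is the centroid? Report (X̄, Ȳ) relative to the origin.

rectangular body: A = 180 × 180 = 32400.00, centroid at (90.00, 90.00).
semicircular top: A = ½π·90² = 12723.45, centroid at (90.00, 218.20).
triangular fin: A = ½·25·120 = 1500.00, centroid at (188.33, 40.00).
hole: A = −π·20² = -1256.64, centroid at (132.00, 60.00).
ΣA = 45366.81 mm², ΣAX̄ = 4177734.43 mm³, ΣAȲ = 5676822.82 mm³.
X̄ = 4177734.43/45366.81 = 92.09 mm; Ȳ = 5676822.82/45366.81 = 125.13 mm.

X̄ = 92.09 mm, Ȳ = 125.13 mm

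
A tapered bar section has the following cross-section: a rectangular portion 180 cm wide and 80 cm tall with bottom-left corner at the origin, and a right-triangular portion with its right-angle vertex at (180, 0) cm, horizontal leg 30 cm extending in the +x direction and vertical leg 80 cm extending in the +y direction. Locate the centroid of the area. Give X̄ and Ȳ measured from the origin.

rectangular portion: A = 180 × 80 = 14400.00, centroid at (90.00, 40.00).
triangular portion: A = ½·30·80 = 1200.00, centroid at (190.00, 26.67).
ΣA = 15600.00 cm², ΣAX̄ = 1524000.00 cm³, ΣAȲ = 608000.00 cm³.
X̄ = 1524000.00/15600.00 = 97.69 cm; Ȳ = 608000.00/15600.00 = 38.97 cm.

X̄ = 97.69 cm, Ȳ = 38.97 cm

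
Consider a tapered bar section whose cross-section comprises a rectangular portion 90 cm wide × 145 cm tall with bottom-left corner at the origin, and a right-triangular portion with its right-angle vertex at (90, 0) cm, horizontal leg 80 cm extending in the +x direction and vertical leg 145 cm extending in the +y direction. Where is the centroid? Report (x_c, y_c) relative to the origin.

Part | A | x̄ᵢ | ȳᵢ | A·x̄ᵢ | A·ȳᵢ
rectangular portion | 13050.00 | 45.00 | 72.50 | 587250.00 | 946125.00
triangular portion | 5800.00 | 116.67 | 48.33 | 676666.67 | 280333.33
Σ | 18850.00 |  |  | 1263916.67 | 1226458.33
x_c = 1263916.67 / 18850.00 = 67.05 cm
y_c = 1226458.33 / 18850.00 = 65.06 cm

x_c = 67.05 cm, y_c = 65.06 cm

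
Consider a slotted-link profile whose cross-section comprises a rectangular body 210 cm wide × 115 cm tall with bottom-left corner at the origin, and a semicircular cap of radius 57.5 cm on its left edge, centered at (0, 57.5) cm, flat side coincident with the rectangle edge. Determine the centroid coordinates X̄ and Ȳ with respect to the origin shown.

X̄ = 82.10 cm, Ȳ = 57.50 cm

rectangular body: A = 210 × 115 = 24150.00, centroid at (105.00, 57.50).
semicircular end: A = ½π·57.5² = 5193.45, centroid at (-24.40, 57.50).
ΣA = 29343.45 cm²
ΣAX̄ = (24150.00)(105.00) + (5193.45)(-24.40) = 2409010.42 cm³
ΣAȲ = (24150.00)(57.50) + (5193.45)(57.50) = 1687248.11 cm³
X̄ = 2409010.42 / 29343.45 = 82.10 cm
Ȳ = 1687248.11 / 29343.45 = 57.50 cm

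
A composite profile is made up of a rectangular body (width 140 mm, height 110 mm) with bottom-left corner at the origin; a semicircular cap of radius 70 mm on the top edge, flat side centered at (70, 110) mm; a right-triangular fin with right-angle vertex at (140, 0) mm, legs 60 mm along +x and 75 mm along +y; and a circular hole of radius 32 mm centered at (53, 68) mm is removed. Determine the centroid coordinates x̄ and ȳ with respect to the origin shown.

x̄ = 81.62 mm, ȳ = 79.52 mm

rectangular body: A = 140 × 110 = 15400.00, centroid at (70.00, 55.00).
semicircular top: A = ½π·70² = 7696.90, centroid at (70.00, 139.71).
triangular fin: A = ½·60·75 = 2250.00, centroid at (160.00, 25.00).
hole: A = −π·32² = -3216.99, centroid at (53.00, 68.00).
ΣA = 22129.91 mm²
ΣAx̄ = (15400.00)(70.00) + (7696.90)(70.00) + (2250.00)(160.00) + (-3216.99)(53.00) = 1806282.62 mm³
ΣAȳ = (15400.00)(55.00) + (7696.90)(139.71) + (2250.00)(25.00) + (-3216.99)(68.00) = 1759820.51 mm³
x̄ = 1806282.62 / 22129.91 = 81.62 mm
ȳ = 1759820.51 / 22129.91 = 79.52 mm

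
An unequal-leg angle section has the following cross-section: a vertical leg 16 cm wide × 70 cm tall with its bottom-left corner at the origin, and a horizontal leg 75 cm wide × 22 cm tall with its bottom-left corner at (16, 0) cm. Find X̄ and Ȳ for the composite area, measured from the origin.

X̄ = 35.10 cm, Ȳ = 20.70 cm

vertical leg: A = 16 × 70 = 1120.00, centroid at (8.00, 35.00).
horizontal leg: A = 75 × 22 = 1650.00, centroid at (53.50, 11.00).
ΣA = 2770.00 cm², ΣAX̄ = 97235.00 cm³, ΣAȲ = 57350.00 cm³.
X̄ = 97235.00/2770.00 = 35.10 cm; Ȳ = 57350.00/2770.00 = 20.70 cm.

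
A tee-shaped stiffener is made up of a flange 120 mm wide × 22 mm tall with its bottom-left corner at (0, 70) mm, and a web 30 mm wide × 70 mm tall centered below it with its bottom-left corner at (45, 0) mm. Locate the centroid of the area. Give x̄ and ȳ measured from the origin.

Part | A | x̄ᵢ | ȳᵢ | A·x̄ᵢ | A·ȳᵢ
web | 2100.00 | 60.00 | 35.00 | 126000.00 | 73500.00
flange | 2640.00 | 60.00 | 81.00 | 158400.00 | 213840.00
Σ | 4740.00 |  |  | 284400.00 | 287340.00
x̄ = 284400.00 / 4740.00 = 60.00 mm
ȳ = 287340.00 / 4740.00 = 60.62 mm

x̄ = 60.00 mm, ȳ = 60.62 mm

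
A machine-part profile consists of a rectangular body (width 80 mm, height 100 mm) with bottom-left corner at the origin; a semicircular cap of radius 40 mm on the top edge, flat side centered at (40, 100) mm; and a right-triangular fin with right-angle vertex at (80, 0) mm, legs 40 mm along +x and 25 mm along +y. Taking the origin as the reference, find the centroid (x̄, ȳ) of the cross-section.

x̄ = 42.42 mm, ȳ = 63.39 mm

rectangular body: A = 80 × 100 = 8000.00, centroid at (40.00, 50.00).
semicircular top: A = ½π·40² = 2513.27, centroid at (40.00, 116.98).
triangular fin: A = ½·40·25 = 500.00, centroid at (93.33, 8.33).
ΣA = 11013.27 mm²
ΣAx̄ = (8000.00)(40.00) + (2513.27)(40.00) + (500.00)(93.33) = 467197.63 mm³
ΣAȳ = (8000.00)(50.00) + (2513.27)(116.98) + (500.00)(8.33) = 698160.75 mm³
x̄ = 467197.63 / 11013.27 = 42.42 mm
ȳ = 698160.75 / 11013.27 = 63.39 mm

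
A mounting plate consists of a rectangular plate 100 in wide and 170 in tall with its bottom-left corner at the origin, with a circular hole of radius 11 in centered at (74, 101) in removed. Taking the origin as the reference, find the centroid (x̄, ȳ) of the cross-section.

plate: A = 100 × 170 = 17000.00, centroid at (50.00, 85.00).
hole: A = −π·11² = -380.13, centroid at (74.00, 101.00).
ΣA = 16619.87 in²
ΣAx̄ = (17000.00)(50.00) + (-380.13)(74.00) = 821870.18 in³
ΣAȳ = (17000.00)(85.00) + (-380.13)(101.00) = 1406606.60 in³
x̄ = 821870.18 / 16619.87 = 49.45 in
ȳ = 1406606.60 / 16619.87 = 84.63 in

x̄ = 49.45 in, ȳ = 84.63 in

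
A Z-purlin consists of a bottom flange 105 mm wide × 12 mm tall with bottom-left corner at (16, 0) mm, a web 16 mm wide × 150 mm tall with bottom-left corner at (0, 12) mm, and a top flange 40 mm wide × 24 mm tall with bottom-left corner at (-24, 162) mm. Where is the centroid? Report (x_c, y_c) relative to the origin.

bottom flange: A = 105 × 12 = 1260.00, centroid at (68.50, 6.00).
web: A = 16 × 150 = 2400.00, centroid at (8.00, 87.00).
top flange: A = 40 × 24 = 960.00, centroid at (-4.00, 174.00).
ΣA = 4620.00 mm²
ΣAx_c = (1260.00)(68.50) + (2400.00)(8.00) + (960.00)(-4.00) = 101670.00 mm³
ΣAy_c = (1260.00)(6.00) + (2400.00)(87.00) + (960.00)(174.00) = 383400.00 mm³
x_c = 101670.00 / 4620.00 = 22.01 mm
y_c = 383400.00 / 4620.00 = 82.99 mm

x_c = 22.01 mm, y_c = 82.99 mm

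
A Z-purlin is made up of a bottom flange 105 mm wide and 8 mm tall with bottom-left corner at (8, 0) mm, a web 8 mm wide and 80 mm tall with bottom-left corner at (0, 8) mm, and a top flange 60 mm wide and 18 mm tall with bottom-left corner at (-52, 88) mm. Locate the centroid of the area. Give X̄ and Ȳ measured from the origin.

bottom flange: A = 105 × 8 = 840.00, centroid at (60.50, 4.00).
web: A = 8 × 80 = 640.00, centroid at (4.00, 48.00).
top flange: A = 60 × 18 = 1080.00, centroid at (-22.00, 97.00).
ΣA = 2560.00 mm²
ΣAX̄ = (840.00)(60.50) + (640.00)(4.00) + (1080.00)(-22.00) = 29620.00 mm³
ΣAȲ = (840.00)(4.00) + (640.00)(48.00) + (1080.00)(97.00) = 138840.00 mm³
X̄ = 29620.00 / 2560.00 = 11.57 mm
Ȳ = 138840.00 / 2560.00 = 54.23 mm

X̄ = 11.57 mm, Ȳ = 54.23 mm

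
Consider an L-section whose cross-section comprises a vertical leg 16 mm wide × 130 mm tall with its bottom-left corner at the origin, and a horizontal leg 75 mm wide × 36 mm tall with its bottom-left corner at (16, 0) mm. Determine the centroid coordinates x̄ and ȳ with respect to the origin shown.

x̄ = 33.70 mm, ȳ = 38.45 mm

vertical leg: A = 16 × 130 = 2080.00, centroid at (8.00, 65.00).
horizontal leg: A = 75 × 36 = 2700.00, centroid at (53.50, 18.00).
ΣA = 4780.00 mm², ΣAx̄ = 161090.00 mm³, ΣAȳ = 183800.00 mm³.
x̄ = 161090.00/4780.00 = 33.70 mm; ȳ = 183800.00/4780.00 = 38.45 mm.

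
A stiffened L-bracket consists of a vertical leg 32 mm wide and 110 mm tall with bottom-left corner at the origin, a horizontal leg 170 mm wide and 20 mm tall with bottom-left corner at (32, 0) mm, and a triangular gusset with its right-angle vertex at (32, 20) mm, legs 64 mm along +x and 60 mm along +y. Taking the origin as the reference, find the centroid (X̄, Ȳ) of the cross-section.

X̄ = 62.95 mm, Ȳ = 34.43 mm

vertical leg: A = 32 × 110 = 3520.00, centroid at (16.00, 55.00).
horizontal leg: A = 170 × 20 = 3400.00, centroid at (117.00, 10.00).
gusset: A = ½·64·60 = 1920.00, centroid at (53.33, 40.00).
ΣA = 8840.00 mm², ΣAX̄ = 556520.00 mm³, ΣAȲ = 304400.00 mm³.
X̄ = 556520.00/8840.00 = 62.95 mm; Ȳ = 304400.00/8840.00 = 34.43 mm.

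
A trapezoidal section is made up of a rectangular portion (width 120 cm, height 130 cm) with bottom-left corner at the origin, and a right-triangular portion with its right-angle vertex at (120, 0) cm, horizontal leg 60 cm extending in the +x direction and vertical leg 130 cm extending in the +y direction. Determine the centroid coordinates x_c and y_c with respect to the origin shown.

x_c = 76.00 cm, y_c = 60.67 cm

rectangular portion: A = 120 × 130 = 15600.00, centroid at (60.00, 65.00).
triangular portion: A = ½·60·130 = 3900.00, centroid at (140.00, 43.33).
ΣA = 19500.00 cm²
ΣAx_c = (15600.00)(60.00) + (3900.00)(140.00) = 1482000.00 cm³
ΣAy_c = (15600.00)(65.00) + (3900.00)(43.33) = 1183000.00 cm³
x_c = 1482000.00 / 19500.00 = 76.00 cm
y_c = 1183000.00 / 19500.00 = 60.67 cm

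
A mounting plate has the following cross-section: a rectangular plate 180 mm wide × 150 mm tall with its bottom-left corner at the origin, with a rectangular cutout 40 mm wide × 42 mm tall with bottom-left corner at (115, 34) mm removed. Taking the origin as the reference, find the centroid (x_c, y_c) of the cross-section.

plate: A = 180 × 150 = 27000.00, centroid at (90.00, 75.00).
hole: A = −(40 × 42) = -1680.00, centroid at (135.00, 55.00).
ΣA = 25320.00 mm²
ΣAx_c = (27000.00)(90.00) + (-1680.00)(135.00) = 2203200.00 mm³
ΣAy_c = (27000.00)(75.00) + (-1680.00)(55.00) = 1932600.00 mm³
x_c = 2203200.00 / 25320.00 = 87.01 mm
y_c = 1932600.00 / 25320.00 = 76.33 mm

x_c = 87.01 mm, y_c = 76.33 mm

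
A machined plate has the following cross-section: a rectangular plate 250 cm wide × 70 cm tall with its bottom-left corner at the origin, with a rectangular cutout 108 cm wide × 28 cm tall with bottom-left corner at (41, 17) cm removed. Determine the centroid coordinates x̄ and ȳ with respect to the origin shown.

plate: A = 250 × 70 = 17500.00, centroid at (125.00, 35.00).
hole: A = −(108 × 28) = -3024.00, centroid at (95.00, 31.00).
ΣA = 14476.00 cm², ΣAx̄ = 1900220.00 cm³, ΣAȳ = 518756.00 cm³.
x̄ = 1900220.00/14476.00 = 131.27 cm; ȳ = 518756.00/14476.00 = 35.84 cm.

x̄ = 131.27 cm, ȳ = 35.84 cm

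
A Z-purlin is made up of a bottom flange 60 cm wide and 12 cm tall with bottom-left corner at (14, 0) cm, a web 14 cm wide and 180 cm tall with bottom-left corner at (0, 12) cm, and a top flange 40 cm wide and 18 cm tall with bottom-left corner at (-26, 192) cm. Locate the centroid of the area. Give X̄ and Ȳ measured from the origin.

X̄ = 11.36 cm, Ȳ = 102.55 cm

Part | A | x̄ᵢ | ȳᵢ | A·x̄ᵢ | A·ȳᵢ
bottom flange | 720.00 | 44.00 | 6.00 | 31680.00 | 4320.00
web | 2520.00 | 7.00 | 102.00 | 17640.00 | 257040.00
top flange | 720.00 | -6.00 | 201.00 | -4320.00 | 144720.00
Σ | 3960.00 |  |  | 45000.00 | 406080.00
X̄ = 45000.00 / 3960.00 = 11.36 cm
Ȳ = 406080.00 / 3960.00 = 102.55 cm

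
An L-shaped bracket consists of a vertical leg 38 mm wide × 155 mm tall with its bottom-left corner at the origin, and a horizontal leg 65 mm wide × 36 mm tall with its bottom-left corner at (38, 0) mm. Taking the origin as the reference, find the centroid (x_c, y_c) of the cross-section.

x_c = 33.64 mm, y_c = 60.58 mm

vertical leg: A = 38 × 155 = 5890.00, centroid at (19.00, 77.50).
horizontal leg: A = 65 × 36 = 2340.00, centroid at (70.50, 18.00).
ΣA = 8230.00 mm², ΣAx_c = 276880.00 mm³, ΣAy_c = 498595.00 mm³.
x_c = 276880.00/8230.00 = 33.64 mm; y_c = 498595.00/8230.00 = 60.58 mm.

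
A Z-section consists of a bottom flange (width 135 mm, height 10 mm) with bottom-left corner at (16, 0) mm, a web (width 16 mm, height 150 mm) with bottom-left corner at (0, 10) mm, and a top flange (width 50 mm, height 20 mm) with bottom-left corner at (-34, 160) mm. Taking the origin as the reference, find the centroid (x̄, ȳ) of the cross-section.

bottom flange: A = 135 × 10 = 1350.00, centroid at (83.50, 5.00).
web: A = 16 × 150 = 2400.00, centroid at (8.00, 85.00).
top flange: A = 50 × 20 = 1000.00, centroid at (-9.00, 170.00).
ΣA = 4750.00 mm²
ΣAx̄ = (1350.00)(83.50) + (2400.00)(8.00) + (1000.00)(-9.00) = 122925.00 mm³
ΣAȳ = (1350.00)(5.00) + (2400.00)(85.00) + (1000.00)(170.00) = 380750.00 mm³
x̄ = 122925.00 / 4750.00 = 25.88 mm
ȳ = 380750.00 / 4750.00 = 80.16 mm

x̄ = 25.88 mm, ȳ = 80.16 mm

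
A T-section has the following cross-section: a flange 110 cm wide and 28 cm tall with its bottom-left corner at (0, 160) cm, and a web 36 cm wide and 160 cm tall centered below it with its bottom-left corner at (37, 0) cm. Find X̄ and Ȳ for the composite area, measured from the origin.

web: A = 36 × 160 = 5760.00, centroid at (55.00, 80.00).
flange: A = 110 × 28 = 3080.00, centroid at (55.00, 174.00).
ΣA = 8840.00 cm²
ΣAX̄ = (5760.00)(55.00) + (3080.00)(55.00) = 486200.00 cm³
ΣAȲ = (5760.00)(80.00) + (3080.00)(174.00) = 996720.00 cm³
X̄ = 486200.00 / 8840.00 = 55.00 cm
Ȳ = 996720.00 / 8840.00 = 112.75 cm

X̄ = 55.00 cm, Ȳ = 112.75 cm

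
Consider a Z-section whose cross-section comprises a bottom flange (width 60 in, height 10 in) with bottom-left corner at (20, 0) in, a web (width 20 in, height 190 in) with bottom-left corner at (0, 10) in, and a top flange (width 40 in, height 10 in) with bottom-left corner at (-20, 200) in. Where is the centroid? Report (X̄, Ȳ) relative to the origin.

X̄ = 14.17 in, Ȳ = 100.83 in

Part | A | x̄ᵢ | ȳᵢ | A·x̄ᵢ | A·ȳᵢ
bottom flange | 600.00 | 50.00 | 5.00 | 30000.00 | 3000.00
web | 3800.00 | 10.00 | 105.00 | 38000.00 | 399000.00
top flange | 400.00 | 0.00 | 205.00 | 0.00 | 82000.00
Σ | 4800.00 |  |  | 68000.00 | 484000.00
X̄ = 68000.00 / 4800.00 = 14.17 in
Ȳ = 484000.00 / 4800.00 = 100.83 in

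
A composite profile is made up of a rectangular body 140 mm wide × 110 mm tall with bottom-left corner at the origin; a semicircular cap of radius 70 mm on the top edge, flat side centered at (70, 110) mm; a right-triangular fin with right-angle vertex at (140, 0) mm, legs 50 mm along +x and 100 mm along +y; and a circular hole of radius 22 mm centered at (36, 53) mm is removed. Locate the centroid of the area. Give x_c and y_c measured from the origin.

Part | A | x̄ᵢ | ȳᵢ | A·x̄ᵢ | A·ȳᵢ
rectangular body | 15400.00 | 70.00 | 55.00 | 1078000.00 | 847000.00
semicircular top | 7696.90 | 70.00 | 139.71 | 538783.14 | 1075325.89
triangular fin | 2500.00 | 156.67 | 33.33 | 391666.67 | 83333.33
hole | -1520.53 | 36.00 | 53.00 | -54739.11 | -80588.13
Σ | 24076.37 |  |  | 1953710.70 | 1925071.09
x_c = 1953710.70 / 24076.37 = 81.15 mm
y_c = 1925071.09 / 24076.37 = 79.96 mm

x_c = 81.15 mm, y_c = 79.96 mm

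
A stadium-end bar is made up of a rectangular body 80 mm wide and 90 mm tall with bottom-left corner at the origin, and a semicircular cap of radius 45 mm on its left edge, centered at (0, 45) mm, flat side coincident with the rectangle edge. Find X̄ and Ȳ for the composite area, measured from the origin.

rectangular body: A = 80 × 90 = 7200.00, centroid at (40.00, 45.00).
semicircular end: A = ½π·45² = 3180.86, centroid at (-19.10, 45.00).
ΣA = 10380.86 mm², ΣAX̄ = 227250.00 mm³, ΣAȲ = 467138.82 mm³.
X̄ = 227250.00/10380.86 = 21.89 mm; Ȳ = 467138.82/10380.86 = 45.00 mm.

X̄ = 21.89 mm, Ȳ = 45.00 mm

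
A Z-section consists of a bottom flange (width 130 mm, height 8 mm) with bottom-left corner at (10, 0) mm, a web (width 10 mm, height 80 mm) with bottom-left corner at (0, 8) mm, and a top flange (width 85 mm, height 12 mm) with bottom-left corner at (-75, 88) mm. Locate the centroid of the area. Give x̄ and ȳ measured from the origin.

Part | A | x̄ᵢ | ȳᵢ | A·x̄ᵢ | A·ȳᵢ
bottom flange | 1040.00 | 75.00 | 4.00 | 78000.00 | 4160.00
web | 800.00 | 5.00 | 48.00 | 4000.00 | 38400.00
top flange | 1020.00 | -32.50 | 94.00 | -33150.00 | 95880.00
Σ | 2860.00 |  |  | 48850.00 | 138440.00
x̄ = 48850.00 / 2860.00 = 17.08 mm
ȳ = 138440.00 / 2860.00 = 48.41 mm

x̄ = 17.08 mm, ȳ = 48.41 mm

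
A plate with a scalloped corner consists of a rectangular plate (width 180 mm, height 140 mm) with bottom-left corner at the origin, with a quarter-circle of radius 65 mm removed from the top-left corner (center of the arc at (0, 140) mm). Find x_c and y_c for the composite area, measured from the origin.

x_c = 99.46 mm, y_c = 63.57 mm

plate: A = 180 × 140 = 25200.00, centroid at (90.00, 70.00).
removed quarter-circle: A = −¼π·65² = -3318.31, centroid at (27.59, 112.41).
ΣA = 21881.69 mm²
ΣAx_c = (25200.00)(90.00) + (-3318.31)(27.59) = 2176458.33 mm³
ΣAy_c = (25200.00)(70.00) + (-3318.31)(112.41) = 1390978.65 mm³
x_c = 2176458.33 / 21881.69 = 99.46 mm
y_c = 1390978.65 / 21881.69 = 63.57 mm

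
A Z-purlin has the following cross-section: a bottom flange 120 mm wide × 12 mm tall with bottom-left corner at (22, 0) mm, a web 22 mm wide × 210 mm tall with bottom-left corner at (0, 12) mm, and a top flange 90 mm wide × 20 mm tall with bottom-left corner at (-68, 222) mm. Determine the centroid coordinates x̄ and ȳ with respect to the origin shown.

Part | A | x̄ᵢ | ȳᵢ | A·x̄ᵢ | A·ȳᵢ
bottom flange | 1440.00 | 82.00 | 6.00 | 118080.00 | 8640.00
web | 4620.00 | 11.00 | 117.00 | 50820.00 | 540540.00
top flange | 1800.00 | -23.00 | 232.00 | -41400.00 | 417600.00
Σ | 7860.00 |  |  | 127500.00 | 966780.00
x̄ = 127500.00 / 7860.00 = 16.22 mm
ȳ = 966780.00 / 7860.00 = 123.00 mm

x̄ = 16.22 mm, ȳ = 123.00 mm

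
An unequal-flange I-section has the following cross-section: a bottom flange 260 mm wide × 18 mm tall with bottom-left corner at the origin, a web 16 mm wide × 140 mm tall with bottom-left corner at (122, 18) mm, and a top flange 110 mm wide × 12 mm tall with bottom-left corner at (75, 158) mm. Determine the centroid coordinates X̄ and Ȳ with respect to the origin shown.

X̄ = 130.00 mm, Ȳ = 55.31 mm

bottom flange: A = 260 × 18 = 4680.00, centroid at (130.00, 9.00).
web: A = 16 × 140 = 2240.00, centroid at (130.00, 88.00).
top flange: A = 110 × 12 = 1320.00, centroid at (130.00, 164.00).
ΣA = 8240.00 mm², ΣAX̄ = 1071200.00 mm³, ΣAȲ = 455720.00 mm³.
X̄ = 1071200.00/8240.00 = 130.00 mm; Ȳ = 455720.00/8240.00 = 55.31 mm.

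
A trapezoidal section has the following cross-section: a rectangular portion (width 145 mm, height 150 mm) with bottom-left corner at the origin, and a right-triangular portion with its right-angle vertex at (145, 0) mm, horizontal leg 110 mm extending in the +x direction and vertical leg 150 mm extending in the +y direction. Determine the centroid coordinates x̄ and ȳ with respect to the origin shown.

rectangular portion: A = 145 × 150 = 21750.00, centroid at (72.50, 75.00).
triangular portion: A = ½·110·150 = 8250.00, centroid at (181.67, 50.00).
ΣA = 30000.00 mm²
ΣAx̄ = (21750.00)(72.50) + (8250.00)(181.67) = 3075625.00 mm³
ΣAȳ = (21750.00)(75.00) + (8250.00)(50.00) = 2043750.00 mm³
x̄ = 3075625.00 / 30000.00 = 102.52 mm
ȳ = 2043750.00 / 30000.00 = 68.12 mm

x̄ = 102.52 mm, ȳ = 68.12 mm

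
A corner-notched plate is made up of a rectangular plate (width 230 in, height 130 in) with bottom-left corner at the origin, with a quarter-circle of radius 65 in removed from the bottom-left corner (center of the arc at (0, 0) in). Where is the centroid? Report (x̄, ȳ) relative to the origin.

x̄ = 125.91 in, ȳ = 69.67 in

Part | A | x̄ᵢ | ȳᵢ | A·x̄ᵢ | A·ȳᵢ
plate | 29900.00 | 115.00 | 65.00 | 3438500.00 | 1943500.00
removed quarter-circle | -3318.31 | 27.59 | 27.59 | -91541.67 | -91541.67
Σ | 26581.69 |  |  | 3346958.33 | 1851958.33
x̄ = 3346958.33 / 26581.69 = 125.91 in
ȳ = 1851958.33 / 26581.69 = 69.67 in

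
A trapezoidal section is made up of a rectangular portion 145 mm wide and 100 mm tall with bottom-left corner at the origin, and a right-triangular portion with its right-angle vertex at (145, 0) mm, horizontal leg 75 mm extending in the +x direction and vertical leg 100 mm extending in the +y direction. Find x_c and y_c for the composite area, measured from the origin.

Part | A | x̄ᵢ | ȳᵢ | A·x̄ᵢ | A·ȳᵢ
rectangular portion | 14500.00 | 72.50 | 50.00 | 1051250.00 | 725000.00
triangular portion | 3750.00 | 170.00 | 33.33 | 637500.00 | 125000.00
Σ | 18250.00 |  |  | 1688750.00 | 850000.00
x_c = 1688750.00 / 18250.00 = 92.53 mm
y_c = 850000.00 / 18250.00 = 46.58 mm

x_c = 92.53 mm, y_c = 46.58 mm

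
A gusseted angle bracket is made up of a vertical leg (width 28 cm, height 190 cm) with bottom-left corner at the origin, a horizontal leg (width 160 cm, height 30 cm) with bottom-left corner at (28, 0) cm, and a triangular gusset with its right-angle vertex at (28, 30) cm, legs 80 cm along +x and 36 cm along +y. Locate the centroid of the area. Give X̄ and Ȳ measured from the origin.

X̄ = 58.10 cm, Ȳ = 55.18 cm

vertical leg: A = 28 × 190 = 5320.00, centroid at (14.00, 95.00).
horizontal leg: A = 160 × 30 = 4800.00, centroid at (108.00, 15.00).
gusset: A = ½·80·36 = 1440.00, centroid at (54.67, 42.00).
ΣA = 11560.00 cm²
ΣAX̄ = (5320.00)(14.00) + (4800.00)(108.00) + (1440.00)(54.67) = 671600.00 cm³
ΣAȲ = (5320.00)(95.00) + (4800.00)(15.00) + (1440.00)(42.00) = 637880.00 cm³
X̄ = 671600.00 / 11560.00 = 58.10 cm
Ȳ = 637880.00 / 11560.00 = 55.18 cm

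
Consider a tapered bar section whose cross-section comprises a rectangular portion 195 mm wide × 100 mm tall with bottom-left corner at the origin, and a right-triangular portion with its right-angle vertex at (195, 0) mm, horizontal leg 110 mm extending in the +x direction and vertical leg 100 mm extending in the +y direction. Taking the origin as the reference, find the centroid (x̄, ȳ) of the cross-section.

rectangular portion: A = 195 × 100 = 19500.00, centroid at (97.50, 50.00).
triangular portion: A = ½·110·100 = 5500.00, centroid at (231.67, 33.33).
ΣA = 25000.00 mm², ΣAx̄ = 3175416.67 mm³, ΣAȳ = 1158333.33 mm³.
x̄ = 3175416.67/25000.00 = 127.02 mm; ȳ = 1158333.33/25000.00 = 46.33 mm.

x̄ = 127.02 mm, ȳ = 46.33 mm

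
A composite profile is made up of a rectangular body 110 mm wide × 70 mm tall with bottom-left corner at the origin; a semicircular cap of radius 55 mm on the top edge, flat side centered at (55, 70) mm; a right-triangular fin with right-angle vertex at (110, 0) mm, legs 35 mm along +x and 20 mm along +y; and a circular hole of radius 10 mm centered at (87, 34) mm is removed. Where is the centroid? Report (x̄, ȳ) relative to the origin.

x̄ = 56.06 mm, ȳ = 56.43 mm

Part | A | x̄ᵢ | ȳᵢ | A·x̄ᵢ | A·ȳᵢ
rectangular body | 7700.00 | 55.00 | 35.00 | 423500.00 | 269500.00
semicircular top | 4751.66 | 55.00 | 93.34 | 261341.24 | 443532.79
triangular fin | 350.00 | 121.67 | 6.67 | 42583.33 | 2333.33
hole | -314.16 | 87.00 | 34.00 | -27331.86 | -10681.42
Σ | 12487.50 |  |  | 700092.72 | 704684.71
x̄ = 700092.72 / 12487.50 = 56.06 mm
ȳ = 704684.71 / 12487.50 = 56.43 mm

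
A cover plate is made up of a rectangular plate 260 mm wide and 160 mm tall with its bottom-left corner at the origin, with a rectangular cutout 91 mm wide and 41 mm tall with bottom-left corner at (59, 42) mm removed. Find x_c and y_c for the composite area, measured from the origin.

x_c = 132.51 mm, y_c = 81.72 mm

plate: A = 260 × 160 = 41600.00, centroid at (130.00, 80.00).
hole: A = −(91 × 41) = -3731.00, centroid at (104.50, 62.50).
ΣA = 37869.00 mm²
ΣAx_c = (41600.00)(130.00) + (-3731.00)(104.50) = 5018110.50 mm³
ΣAy_c = (41600.00)(80.00) + (-3731.00)(62.50) = 3094812.50 mm³
x_c = 5018110.50 / 37869.00 = 132.51 mm
y_c = 3094812.50 / 37869.00 = 81.72 mm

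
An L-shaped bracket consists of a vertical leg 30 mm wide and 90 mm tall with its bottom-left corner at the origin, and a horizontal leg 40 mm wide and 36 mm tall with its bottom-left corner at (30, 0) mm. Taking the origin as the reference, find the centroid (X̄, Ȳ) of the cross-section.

X̄ = 27.17 mm, Ȳ = 35.61 mm

vertical leg: A = 30 × 90 = 2700.00, centroid at (15.00, 45.00).
horizontal leg: A = 40 × 36 = 1440.00, centroid at (50.00, 18.00).
ΣA = 4140.00 mm²
ΣAX̄ = (2700.00)(15.00) + (1440.00)(50.00) = 112500.00 mm³
ΣAȲ = (2700.00)(45.00) + (1440.00)(18.00) = 147420.00 mm³
X̄ = 112500.00 / 4140.00 = 27.17 mm
Ȳ = 147420.00 / 4140.00 = 35.61 mm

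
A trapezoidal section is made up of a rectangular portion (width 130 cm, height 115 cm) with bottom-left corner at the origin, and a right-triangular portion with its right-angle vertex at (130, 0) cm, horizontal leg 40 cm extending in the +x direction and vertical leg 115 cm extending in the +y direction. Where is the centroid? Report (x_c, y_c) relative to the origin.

x_c = 75.44 cm, y_c = 54.94 cm

rectangular portion: A = 130 × 115 = 14950.00, centroid at (65.00, 57.50).
triangular portion: A = ½·40·115 = 2300.00, centroid at (143.33, 38.33).
ΣA = 17250.00 cm², ΣAx_c = 1301416.67 cm³, ΣAy_c = 947791.67 cm³.
x_c = 1301416.67/17250.00 = 75.44 cm; y_c = 947791.67/17250.00 = 54.94 cm.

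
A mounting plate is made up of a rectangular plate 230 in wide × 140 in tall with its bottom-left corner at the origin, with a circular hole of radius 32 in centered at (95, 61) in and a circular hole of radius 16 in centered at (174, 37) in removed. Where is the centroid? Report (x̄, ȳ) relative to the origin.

x̄ = 115.60 in, ȳ = 71.97 in

plate: A = 230 × 140 = 32200.00, centroid at (115.00, 70.00).
hole 1: A = −π·32² = -3216.99, centroid at (95.00, 61.00).
hole 2: A = −π·16² = -804.25, centroid at (174.00, 37.00).
ΣA = 28178.76 in², ΣAx̄ = 3257446.76 in³, ΣAȳ = 2028006.39 in³.
x̄ = 3257446.76/28178.76 = 115.60 in; ȳ = 2028006.39/28178.76 = 71.97 in.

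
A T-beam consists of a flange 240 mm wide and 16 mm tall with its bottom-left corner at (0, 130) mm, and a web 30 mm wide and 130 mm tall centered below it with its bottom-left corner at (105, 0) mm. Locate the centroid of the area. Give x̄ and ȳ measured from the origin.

web: A = 30 × 130 = 3900.00, centroid at (120.00, 65.00).
flange: A = 240 × 16 = 3840.00, centroid at (120.00, 138.00).
ΣA = 7740.00 mm²
ΣAx̄ = (3900.00)(120.00) + (3840.00)(120.00) = 928800.00 mm³
ΣAȳ = (3900.00)(65.00) + (3840.00)(138.00) = 783420.00 mm³
x̄ = 928800.00 / 7740.00 = 120.00 mm
ȳ = 783420.00 / 7740.00 = 101.22 mm

x̄ = 120.00 mm, ȳ = 101.22 mm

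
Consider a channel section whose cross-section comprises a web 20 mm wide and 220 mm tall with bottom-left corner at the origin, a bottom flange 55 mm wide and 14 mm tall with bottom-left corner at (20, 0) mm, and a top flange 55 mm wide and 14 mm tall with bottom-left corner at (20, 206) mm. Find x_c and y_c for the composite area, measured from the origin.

x_c = 19.72 mm, y_c = 110.00 mm

web: A = 20 × 220 = 4400.00, centroid at (10.00, 110.00).
bottom flange: A = 55 × 14 = 770.00, centroid at (47.50, 7.00).
top flange: A = 55 × 14 = 770.00, centroid at (47.50, 213.00).
ΣA = 5940.00 mm²
ΣAx_c = (4400.00)(10.00) + (770.00)(47.50) + (770.00)(47.50) = 117150.00 mm³
ΣAy_c = (4400.00)(110.00) + (770.00)(7.00) + (770.00)(213.00) = 653400.00 mm³
x_c = 117150.00 / 5940.00 = 19.72 mm
y_c = 653400.00 / 5940.00 = 110.00 mm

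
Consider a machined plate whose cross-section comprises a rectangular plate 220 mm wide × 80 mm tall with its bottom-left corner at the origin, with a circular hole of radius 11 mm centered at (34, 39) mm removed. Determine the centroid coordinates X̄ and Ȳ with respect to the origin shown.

X̄ = 111.68 mm, Ȳ = 40.02 mm

plate: A = 220 × 80 = 17600.00, centroid at (110.00, 40.00).
hole: A = −π·11² = -380.13, centroid at (34.00, 39.00).
ΣA = 17219.87 mm², ΣAX̄ = 1923075.49 mm³, ΣAȲ = 689174.82 mm³.
X̄ = 1923075.49/17219.87 = 111.68 mm; Ȳ = 689174.82/17219.87 = 40.02 mm.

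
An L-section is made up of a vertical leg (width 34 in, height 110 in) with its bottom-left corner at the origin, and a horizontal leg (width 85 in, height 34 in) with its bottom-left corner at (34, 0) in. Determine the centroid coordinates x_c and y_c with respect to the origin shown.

vertical leg: A = 34 × 110 = 3740.00, centroid at (17.00, 55.00).
horizontal leg: A = 85 × 34 = 2890.00, centroid at (76.50, 17.00).
ΣA = 6630.00 in², ΣAx_c = 284665.00 in³, ΣAy_c = 254830.00 in³.
x_c = 284665.00/6630.00 = 42.94 in; y_c = 254830.00/6630.00 = 38.44 in.

x_c = 42.94 in, y_c = 38.44 in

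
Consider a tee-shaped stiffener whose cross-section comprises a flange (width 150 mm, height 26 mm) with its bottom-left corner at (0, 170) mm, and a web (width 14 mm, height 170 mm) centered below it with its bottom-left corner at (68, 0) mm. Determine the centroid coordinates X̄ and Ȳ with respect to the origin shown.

X̄ = 75.00 mm, Ȳ = 145.86 mm

Part | A | x̄ᵢ | ȳᵢ | A·x̄ᵢ | A·ȳᵢ
web | 2380.00 | 75.00 | 85.00 | 178500.00 | 202300.00
flange | 3900.00 | 75.00 | 183.00 | 292500.00 | 713700.00
Σ | 6280.00 |  |  | 471000.00 | 916000.00
X̄ = 471000.00 / 6280.00 = 75.00 mm
Ȳ = 916000.00 / 6280.00 = 145.86 mm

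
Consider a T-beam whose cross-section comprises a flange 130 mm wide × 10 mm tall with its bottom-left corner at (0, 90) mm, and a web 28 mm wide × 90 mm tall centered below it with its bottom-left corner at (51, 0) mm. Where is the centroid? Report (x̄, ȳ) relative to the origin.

x̄ = 65.00 mm, ȳ = 62.02 mm

web: A = 28 × 90 = 2520.00, centroid at (65.00, 45.00).
flange: A = 130 × 10 = 1300.00, centroid at (65.00, 95.00).
ΣA = 3820.00 mm², ΣAx̄ = 248300.00 mm³, ΣAȳ = 236900.00 mm³.
x̄ = 248300.00/3820.00 = 65.00 mm; ȳ = 236900.00/3820.00 = 62.02 mm.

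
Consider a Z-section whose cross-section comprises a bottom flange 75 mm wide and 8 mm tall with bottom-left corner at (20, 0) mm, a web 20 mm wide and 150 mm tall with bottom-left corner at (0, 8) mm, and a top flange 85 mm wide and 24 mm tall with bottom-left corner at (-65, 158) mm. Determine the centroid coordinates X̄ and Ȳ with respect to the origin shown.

X̄ = 3.30 mm, Ȳ = 106.06 mm

Part | A | x̄ᵢ | ȳᵢ | A·x̄ᵢ | A·ȳᵢ
bottom flange | 600.00 | 57.50 | 4.00 | 34500.00 | 2400.00
web | 3000.00 | 10.00 | 83.00 | 30000.00 | 249000.00
top flange | 2040.00 | -22.50 | 170.00 | -45900.00 | 346800.00
Σ | 5640.00 |  |  | 18600.00 | 598200.00
X̄ = 18600.00 / 5640.00 = 3.30 mm
Ȳ = 598200.00 / 5640.00 = 106.06 mm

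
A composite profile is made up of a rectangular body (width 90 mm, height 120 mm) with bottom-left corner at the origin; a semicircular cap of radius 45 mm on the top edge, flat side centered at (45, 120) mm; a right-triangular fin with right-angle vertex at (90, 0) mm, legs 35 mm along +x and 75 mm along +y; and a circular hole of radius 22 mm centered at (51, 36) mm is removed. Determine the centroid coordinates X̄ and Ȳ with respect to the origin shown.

X̄ = 49.74 mm, Ȳ = 77.58 mm

rectangular body: A = 90 × 120 = 10800.00, centroid at (45.00, 60.00).
semicircular top: A = ½π·45² = 3180.86, centroid at (45.00, 139.10).
triangular fin: A = ½·35·75 = 1312.50, centroid at (101.67, 25.00).
hole: A = −π·22² = -1520.53, centroid at (51.00, 36.00).
ΣA = 13772.83 mm²
ΣAX̄ = (10800.00)(45.00) + (3180.86)(45.00) + (1312.50)(101.67) + (-1520.53)(51.00) = 685029.24 mm³
ΣAȲ = (10800.00)(60.00) + (3180.86)(139.10) + (1312.50)(25.00) + (-1520.53)(36.00) = 1068526.90 mm³
X̄ = 685029.24 / 13772.83 = 49.74 mm
Ȳ = 1068526.90 / 13772.83 = 77.58 mm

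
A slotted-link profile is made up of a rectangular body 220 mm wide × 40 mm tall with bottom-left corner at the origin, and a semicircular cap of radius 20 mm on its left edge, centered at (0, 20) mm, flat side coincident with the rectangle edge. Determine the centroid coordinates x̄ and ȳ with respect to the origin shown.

x̄ = 102.10 mm, ȳ = 20.00 mm

rectangular body: A = 220 × 40 = 8800.00, centroid at (110.00, 20.00).
semicircular end: A = ½π·20² = 628.32, centroid at (-8.49, 20.00).
ΣA = 9428.32 mm²
ΣAx̄ = (8800.00)(110.00) + (628.32)(-8.49) = 962666.67 mm³
ΣAȳ = (8800.00)(20.00) + (628.32)(20.00) = 188566.37 mm³
x̄ = 962666.67 / 9428.32 = 102.10 mm
ȳ = 188566.37 / 9428.32 = 20.00 mm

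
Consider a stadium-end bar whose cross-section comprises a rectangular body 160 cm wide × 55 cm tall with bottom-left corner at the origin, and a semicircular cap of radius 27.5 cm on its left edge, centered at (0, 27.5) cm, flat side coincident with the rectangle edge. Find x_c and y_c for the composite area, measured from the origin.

x_c = 69.10 cm, y_c = 27.50 cm

rectangular body: A = 160 × 55 = 8800.00, centroid at (80.00, 27.50).
semicircular end: A = ½π·27.5² = 1187.91, centroid at (-11.67, 27.50).
ΣA = 9987.91 cm²
ΣAx_c = (8800.00)(80.00) + (1187.91)(-11.67) = 690135.42 cm³
ΣAy_c = (8800.00)(27.50) + (1187.91)(27.50) = 274667.65 cm³
x_c = 690135.42 / 9987.91 = 69.10 cm
y_c = 274667.65 / 9987.91 = 27.50 cm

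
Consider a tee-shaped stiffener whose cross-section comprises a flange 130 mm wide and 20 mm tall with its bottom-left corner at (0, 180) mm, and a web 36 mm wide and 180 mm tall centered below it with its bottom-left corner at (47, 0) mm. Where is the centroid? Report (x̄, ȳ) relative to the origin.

web: A = 36 × 180 = 6480.00, centroid at (65.00, 90.00).
flange: A = 130 × 20 = 2600.00, centroid at (65.00, 190.00).
ΣA = 9080.00 mm²
ΣAx̄ = (6480.00)(65.00) + (2600.00)(65.00) = 590200.00 mm³
ΣAȳ = (6480.00)(90.00) + (2600.00)(190.00) = 1077200.00 mm³
x̄ = 590200.00 / 9080.00 = 65.00 mm
ȳ = 1077200.00 / 9080.00 = 118.63 mm

x̄ = 65.00 mm, ȳ = 118.63 mm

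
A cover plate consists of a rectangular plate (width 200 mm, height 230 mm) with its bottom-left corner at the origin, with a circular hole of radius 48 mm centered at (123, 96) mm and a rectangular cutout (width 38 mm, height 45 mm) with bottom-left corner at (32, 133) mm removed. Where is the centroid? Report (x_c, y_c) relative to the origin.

plate: A = 200 × 230 = 46000.00, centroid at (100.00, 115.00).
hole 1: A = −π·48² = -7238.23, centroid at (123.00, 96.00).
hole 2: A = −(38 × 45) = -1710.00, centroid at (51.00, 155.50).
ΣA = 37051.77 mm²
ΣAx_c = (46000.00)(100.00) + (-7238.23)(123.00) + (-1710.00)(51.00) = 3622487.77 mm³
ΣAy_c = (46000.00)(115.00) + (-7238.23)(96.00) + (-1710.00)(155.50) = 4329224.97 mm³
x_c = 3622487.77 / 37051.77 = 97.77 mm
y_c = 4329224.97 / 37051.77 = 116.84 mm

x_c = 97.77 mm, y_c = 116.84 mm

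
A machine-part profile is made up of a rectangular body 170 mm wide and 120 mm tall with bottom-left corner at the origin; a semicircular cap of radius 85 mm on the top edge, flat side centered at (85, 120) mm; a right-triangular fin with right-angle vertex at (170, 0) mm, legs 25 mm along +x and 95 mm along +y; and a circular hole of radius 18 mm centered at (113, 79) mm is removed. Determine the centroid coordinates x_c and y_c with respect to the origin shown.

rectangular body: A = 170 × 120 = 20400.00, centroid at (85.00, 60.00).
semicircular top: A = ½π·85² = 11349.00, centroid at (85.00, 156.08).
triangular fin: A = ½·25·95 = 1187.50, centroid at (178.33, 31.67).
hole: A = −π·18² = -1017.88, centroid at (113.00, 79.00).
ΣA = 31918.63 mm²
ΣAx_c = (20400.00)(85.00) + (11349.00)(85.00) + (1187.50)(178.33) + (-1017.88)(113.00) = 2795416.14 mm³
ΣAy_c = (20400.00)(60.00) + (11349.00)(156.08) + (1187.50)(31.67) + (-1017.88)(79.00) = 2952489.04 mm³
x_c = 2795416.14 / 31918.63 = 87.58 mm
y_c = 2952489.04 / 31918.63 = 92.50 mm

x_c = 87.58 mm, y_c = 92.50 mm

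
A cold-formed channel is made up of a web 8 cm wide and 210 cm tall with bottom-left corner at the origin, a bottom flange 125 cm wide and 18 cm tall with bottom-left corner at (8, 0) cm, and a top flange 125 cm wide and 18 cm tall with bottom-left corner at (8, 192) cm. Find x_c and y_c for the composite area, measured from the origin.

web: A = 8 × 210 = 1680.00, centroid at (4.00, 105.00).
bottom flange: A = 125 × 18 = 2250.00, centroid at (70.50, 9.00).
top flange: A = 125 × 18 = 2250.00, centroid at (70.50, 201.00).
ΣA = 6180.00 cm²
ΣAx_c = (1680.00)(4.00) + (2250.00)(70.50) + (2250.00)(70.50) = 323970.00 cm³
ΣAy_c = (1680.00)(105.00) + (2250.00)(9.00) + (2250.00)(201.00) = 648900.00 cm³
x_c = 323970.00 / 6180.00 = 52.42 cm
y_c = 648900.00 / 6180.00 = 105.00 cm

x_c = 52.42 cm, y_c = 105.00 cm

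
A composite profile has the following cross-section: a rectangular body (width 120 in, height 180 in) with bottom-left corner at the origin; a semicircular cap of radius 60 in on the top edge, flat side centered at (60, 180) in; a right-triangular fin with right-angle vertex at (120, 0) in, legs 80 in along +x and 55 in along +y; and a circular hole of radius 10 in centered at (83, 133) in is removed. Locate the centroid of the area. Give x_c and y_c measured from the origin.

rectangular body: A = 120 × 180 = 21600.00, centroid at (60.00, 90.00).
semicircular top: A = ½π·60² = 5654.87, centroid at (60.00, 205.46).
triangular fin: A = ½·80·55 = 2200.00, centroid at (146.67, 18.33).
hole: A = −π·10² = -314.16, centroid at (83.00, 133.00).
ΣA = 29140.71 in², ΣAx_c = 1931883.45 in³, ΣAy_c = 3104426.17 in³.
x_c = 1931883.45/29140.71 = 66.30 in; y_c = 3104426.17/29140.71 = 106.53 in.

x_c = 66.30 in, y_c = 106.53 in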